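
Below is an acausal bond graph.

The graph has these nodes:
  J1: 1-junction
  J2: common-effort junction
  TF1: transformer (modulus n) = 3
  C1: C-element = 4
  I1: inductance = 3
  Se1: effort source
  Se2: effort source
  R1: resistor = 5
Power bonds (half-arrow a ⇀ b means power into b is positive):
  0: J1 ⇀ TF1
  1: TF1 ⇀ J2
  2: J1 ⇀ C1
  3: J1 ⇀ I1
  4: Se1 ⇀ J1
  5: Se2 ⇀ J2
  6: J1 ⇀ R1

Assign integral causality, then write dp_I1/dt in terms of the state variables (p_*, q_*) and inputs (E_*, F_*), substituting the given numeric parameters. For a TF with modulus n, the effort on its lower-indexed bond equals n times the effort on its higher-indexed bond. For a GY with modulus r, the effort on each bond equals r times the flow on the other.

#4 stroke→J1  (Se1 fixes effort; stroke away)
#5 stroke→J2  (Se2 fixes effort; stroke away)
#1 stroke→TF1  (0-jn J2 has e-setter on 5)
#0 stroke→J1  (through TF1, causality passes straight; one stroke at TF1)
#2 stroke→J1  (C1 outputs effort q/C1)
#3 stroke→I1  (I1 integral (f out))
#6 stroke→J1  (J1 flow already set via bond 3)

dp_I1/dt = E_Se1 - 3*E_Se2 - 5*p_I1/3 - q_C1/4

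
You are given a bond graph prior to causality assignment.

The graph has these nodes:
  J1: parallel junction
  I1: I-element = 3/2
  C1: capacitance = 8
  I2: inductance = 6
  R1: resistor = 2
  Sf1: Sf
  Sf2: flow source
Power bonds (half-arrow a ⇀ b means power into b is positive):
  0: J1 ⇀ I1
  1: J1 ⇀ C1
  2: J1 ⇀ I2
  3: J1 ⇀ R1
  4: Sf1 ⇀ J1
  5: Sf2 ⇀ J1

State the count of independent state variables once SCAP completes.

3  (C1, I1, I2 all integral)

#4 stroke at Sf1  (Sf1 fixes flow; stroke at Sf1)
#5 stroke at Sf2  (source Sf2 imposes f)
#0 stroke at I1  (I1 integral (f out))
#1 stroke at J1  (prefer integral on C1)
#2 stroke at I2  (J1 effort already set via bond 1)
#3 stroke at R1  (J1 effort already set via bond 1)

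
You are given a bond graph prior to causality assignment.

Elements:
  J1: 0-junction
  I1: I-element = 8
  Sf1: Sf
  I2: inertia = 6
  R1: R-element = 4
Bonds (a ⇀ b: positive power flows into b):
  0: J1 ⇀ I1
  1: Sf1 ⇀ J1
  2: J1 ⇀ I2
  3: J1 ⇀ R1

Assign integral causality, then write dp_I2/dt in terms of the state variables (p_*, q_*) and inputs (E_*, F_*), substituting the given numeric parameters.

dp_I2/dt = 4*F_Sf1 - p_I1/2 - 2*p_I2/3

bond 1 stroke→Sf1  (source Sf1 imposes f)
bond 0 stroke→I1  (I1: I, integral causality)
bond 2 stroke→I2  (I2 integral (f out))
bond 3 stroke→J1  (only one effort-in slot at J1)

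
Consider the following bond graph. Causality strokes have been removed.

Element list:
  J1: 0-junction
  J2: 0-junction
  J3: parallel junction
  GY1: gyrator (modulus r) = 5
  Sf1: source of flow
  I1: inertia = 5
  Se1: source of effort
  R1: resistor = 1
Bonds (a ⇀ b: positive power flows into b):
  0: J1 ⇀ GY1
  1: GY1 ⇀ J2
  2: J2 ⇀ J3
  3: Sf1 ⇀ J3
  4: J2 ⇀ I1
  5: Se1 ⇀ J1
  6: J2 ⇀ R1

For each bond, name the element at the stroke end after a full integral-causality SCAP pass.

b0 stroke at GY1
b1 stroke at GY1
b2 stroke at J3
b3 stroke at Sf1
b4 stroke at I1
b5 stroke at J1
b6 stroke at J2

β3 stroke→Sf1  (Sf1 (Sf) sets flow on bond)
β5 stroke→J1  (Se1 fixes effort; stroke away)
β0 stroke→GY1  (common-e at J1 fixed by 5)
β2 stroke→J3  (J3: last free bond brings effort in)
β1 stroke→GY1  (GY GY1: same side as bond 0)
β4 stroke→I1  (I1: I, integral causality)
β6 stroke→J2  (J2 needs exactly one e-in)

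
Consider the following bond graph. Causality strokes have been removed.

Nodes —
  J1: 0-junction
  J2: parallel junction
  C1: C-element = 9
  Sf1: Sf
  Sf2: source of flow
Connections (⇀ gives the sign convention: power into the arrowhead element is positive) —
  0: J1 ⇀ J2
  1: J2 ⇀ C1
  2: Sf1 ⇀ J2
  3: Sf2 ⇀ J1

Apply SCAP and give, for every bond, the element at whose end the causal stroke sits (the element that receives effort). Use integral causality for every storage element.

bond 0 →J1
bond 1 →J2
bond 2 →Sf1
bond 3 →Sf2

#2 stroke→Sf1  (Sf1: flow source, stroke at near end)
#3 stroke→Sf2  (Sf2 (Sf) sets flow on bond)
#0 stroke→J1  (J1 needs exactly one e-in)
#1 stroke→J2  (J2 needs exactly one e-in)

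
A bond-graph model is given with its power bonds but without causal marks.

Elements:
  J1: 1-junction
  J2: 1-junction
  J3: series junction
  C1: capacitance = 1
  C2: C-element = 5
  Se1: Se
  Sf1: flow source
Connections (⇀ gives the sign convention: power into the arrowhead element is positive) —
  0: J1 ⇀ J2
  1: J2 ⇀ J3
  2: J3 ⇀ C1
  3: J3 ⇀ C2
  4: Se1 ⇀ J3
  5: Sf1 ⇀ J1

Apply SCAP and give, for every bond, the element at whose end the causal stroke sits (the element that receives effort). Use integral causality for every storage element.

b0 stroke at J1
b1 stroke at J2
b2 stroke at J3
b3 stroke at J3
b4 stroke at J3
b5 stroke at Sf1

bond 4 |J3  (Se1 (Se) sets effort on bond)
bond 5 |Sf1  (source Sf1 imposes f)
bond 0 |J1  (J1: bond 5 brought flow, rest push out)
bond 1 |J2  (J2 flow already set via bond 0)
bond 2 |J3  (common-f at J3 fixed by 1)
bond 3 |J3  (common-f at J3 fixed by 1)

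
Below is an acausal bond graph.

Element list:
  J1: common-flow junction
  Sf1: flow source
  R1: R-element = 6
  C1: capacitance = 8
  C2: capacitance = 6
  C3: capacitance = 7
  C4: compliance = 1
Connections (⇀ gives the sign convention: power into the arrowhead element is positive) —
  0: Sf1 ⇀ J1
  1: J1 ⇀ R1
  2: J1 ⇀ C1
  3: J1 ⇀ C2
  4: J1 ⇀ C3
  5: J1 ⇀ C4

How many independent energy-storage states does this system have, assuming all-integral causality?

β0 stroke→Sf1  (Sf1 fixes flow; stroke at Sf1)
β1 stroke→J1  (J1: bond 0 brought flow, rest push out)
β2 stroke→J1  (J1: bond 0 brought flow, rest push out)
β3 stroke→J1  (J1: bond 0 brought flow, rest push out)
β4 stroke→J1  (J1: bond 0 brought flow, rest push out)
β5 stroke→J1  (J1: bond 0 brought flow, rest push out)

4  (C1, C2, C3, C4 all integral)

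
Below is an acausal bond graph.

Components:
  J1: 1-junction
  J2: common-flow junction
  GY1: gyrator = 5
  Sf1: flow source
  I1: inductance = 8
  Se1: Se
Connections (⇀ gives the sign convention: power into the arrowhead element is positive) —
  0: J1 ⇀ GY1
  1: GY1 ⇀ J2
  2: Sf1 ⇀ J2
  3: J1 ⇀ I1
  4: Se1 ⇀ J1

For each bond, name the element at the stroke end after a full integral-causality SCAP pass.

β2 stroke at Sf1  (Sf1: flow source, stroke at near end)
β4 stroke at J1  (Se1 (Se) sets effort on bond)
β1 stroke at J2  (1-jn J2 has f-setter on 2)
β0 stroke at J1  (through GY1, causality inverts; strokes same side of GY1)
β3 stroke at I1  (closing 1-jn rule on J1)

bond 0 stroke at J1
bond 1 stroke at J2
bond 2 stroke at Sf1
bond 3 stroke at I1
bond 4 stroke at J1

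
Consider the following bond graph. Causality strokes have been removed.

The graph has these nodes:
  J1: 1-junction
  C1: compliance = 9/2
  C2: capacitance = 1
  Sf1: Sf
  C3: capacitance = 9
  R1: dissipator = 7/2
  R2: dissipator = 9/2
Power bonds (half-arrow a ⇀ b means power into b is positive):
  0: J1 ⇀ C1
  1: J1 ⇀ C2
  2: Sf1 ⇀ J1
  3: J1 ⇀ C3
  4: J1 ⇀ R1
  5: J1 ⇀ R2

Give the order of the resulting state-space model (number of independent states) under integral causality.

3  (C1, C2, C3 all integral)

#2 stroke→Sf1  (source Sf1 imposes f)
#0 stroke→J1  (J1 flow already set via bond 2)
#1 stroke→J1  (J1: bond 2 brought flow, rest push out)
#3 stroke→J1  (1-jn J1 has f-setter on 2)
#4 stroke→J1  (1-jn J1 has f-setter on 2)
#5 stroke→J1  (1-jn J1 has f-setter on 2)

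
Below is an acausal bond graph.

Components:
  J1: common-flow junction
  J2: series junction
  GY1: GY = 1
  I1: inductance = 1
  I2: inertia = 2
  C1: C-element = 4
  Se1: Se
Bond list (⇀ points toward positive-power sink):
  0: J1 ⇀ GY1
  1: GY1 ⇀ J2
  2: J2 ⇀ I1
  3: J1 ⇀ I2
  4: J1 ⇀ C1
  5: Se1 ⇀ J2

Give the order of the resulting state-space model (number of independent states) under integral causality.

3  (C1, I1, I2 all integral)

bond 5 stroke→J2  (Se1: effort source, stroke at far end)
bond 2 stroke→I1  (I1: I, integral causality)
bond 1 stroke→J2  (common-f at J2 fixed by 2)
bond 0 stroke→J1  (GY GY1: same side as bond 1)
bond 3 stroke→I2  (prefer integral on I2)
bond 4 stroke→J1  (J1: bond 3 brought flow, rest push out)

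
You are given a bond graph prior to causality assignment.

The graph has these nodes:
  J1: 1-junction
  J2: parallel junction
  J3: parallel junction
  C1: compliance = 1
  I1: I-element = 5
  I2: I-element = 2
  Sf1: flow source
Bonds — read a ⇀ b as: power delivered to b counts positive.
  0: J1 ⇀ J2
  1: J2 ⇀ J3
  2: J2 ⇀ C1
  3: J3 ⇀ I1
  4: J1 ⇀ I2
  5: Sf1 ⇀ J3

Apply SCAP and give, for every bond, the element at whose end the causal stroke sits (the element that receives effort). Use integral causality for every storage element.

#5 stroke at Sf1  (Sf1 fixes flow; stroke at Sf1)
#2 stroke at J2  (C1 outputs effort q/C1)
#0 stroke at J1  (0-jn J2 has e-setter on 2)
#1 stroke at J3  (0-jn J2 has e-setter on 2)
#3 stroke at I1  (J3: bond 1 brought effort, rest push out)
#4 stroke at I2  (closing 1-jn rule on J1)

bond 0 stroke at J1
bond 1 stroke at J3
bond 2 stroke at J2
bond 3 stroke at I1
bond 4 stroke at I2
bond 5 stroke at Sf1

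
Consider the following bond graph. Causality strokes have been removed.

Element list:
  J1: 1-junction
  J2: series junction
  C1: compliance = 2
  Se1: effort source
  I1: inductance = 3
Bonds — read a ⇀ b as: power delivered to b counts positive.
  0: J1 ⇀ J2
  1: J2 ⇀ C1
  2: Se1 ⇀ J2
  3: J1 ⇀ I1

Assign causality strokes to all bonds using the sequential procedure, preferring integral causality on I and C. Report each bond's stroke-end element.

#0 stroke→J1
#1 stroke→J2
#2 stroke→J2
#3 stroke→I1

#2 stroke→J2  (source Se1 imposes e)
#1 stroke→J2  (C1 outputs effort q/C1)
#0 stroke→J1  (J2 needs exactly one f-in)
#3 stroke→I1  (only one flow-in slot at J1)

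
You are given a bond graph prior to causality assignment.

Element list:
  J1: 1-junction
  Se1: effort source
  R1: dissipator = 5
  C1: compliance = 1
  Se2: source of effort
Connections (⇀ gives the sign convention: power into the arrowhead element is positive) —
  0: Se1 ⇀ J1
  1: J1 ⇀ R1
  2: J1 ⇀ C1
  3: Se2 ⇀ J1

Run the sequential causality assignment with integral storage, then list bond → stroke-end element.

β0 |J1
β1 |R1
β2 |J1
β3 |J1

b0 stroke→J1  (source Se1 imposes e)
b3 stroke→J1  (Se2 (Se) sets effort on bond)
b2 stroke→J1  (C1 outputs effort q/C1)
b1 stroke→R1  (only one flow-in slot at J1)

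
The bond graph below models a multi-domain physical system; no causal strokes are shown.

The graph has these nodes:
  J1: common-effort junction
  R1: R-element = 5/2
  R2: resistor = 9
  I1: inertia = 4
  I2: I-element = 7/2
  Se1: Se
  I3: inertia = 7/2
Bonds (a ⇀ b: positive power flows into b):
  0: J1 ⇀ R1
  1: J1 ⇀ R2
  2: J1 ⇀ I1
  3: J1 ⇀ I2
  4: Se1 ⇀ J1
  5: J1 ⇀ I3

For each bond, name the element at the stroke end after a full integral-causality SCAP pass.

#0 →R1
#1 →R2
#2 →I1
#3 →I2
#4 →J1
#5 →I3

b4 stroke→J1  (Se1 (Se) sets effort on bond)
b0 stroke→R1  (J1 effort already set via bond 4)
b1 stroke→R2  (J1 effort already set via bond 4)
b2 stroke→I1  (common-e at J1 fixed by 4)
b3 stroke→I2  (0-jn J1 has e-setter on 4)
b5 stroke→I3  (0-jn J1 has e-setter on 4)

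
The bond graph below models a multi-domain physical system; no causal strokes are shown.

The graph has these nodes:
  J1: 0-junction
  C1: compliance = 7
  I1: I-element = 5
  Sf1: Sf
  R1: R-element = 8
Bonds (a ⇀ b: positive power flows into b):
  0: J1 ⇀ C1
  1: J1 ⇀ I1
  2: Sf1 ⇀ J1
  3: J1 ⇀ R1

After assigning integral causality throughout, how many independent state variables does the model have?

#2 stroke→Sf1  (Sf1: flow source, stroke at near end)
#0 stroke→J1  (C1 outputs effort q/C1)
#1 stroke→I1  (J1 effort already set via bond 0)
#3 stroke→R1  (0-jn J1 has e-setter on 0)

2  (C1, I1 all integral)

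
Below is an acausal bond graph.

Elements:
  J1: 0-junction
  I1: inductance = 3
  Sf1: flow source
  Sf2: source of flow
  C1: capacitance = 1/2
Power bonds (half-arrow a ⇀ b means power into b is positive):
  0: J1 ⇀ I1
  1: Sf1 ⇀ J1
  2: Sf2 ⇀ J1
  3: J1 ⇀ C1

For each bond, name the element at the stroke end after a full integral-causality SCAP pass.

β0 |I1
β1 |Sf1
β2 |Sf2
β3 |J1

bond 1 stroke→Sf1  (source Sf1 imposes f)
bond 2 stroke→Sf2  (Sf2 fixes flow; stroke at Sf2)
bond 0 stroke→I1  (I1: I, integral causality)
bond 3 stroke→J1  (closing 0-jn rule on J1)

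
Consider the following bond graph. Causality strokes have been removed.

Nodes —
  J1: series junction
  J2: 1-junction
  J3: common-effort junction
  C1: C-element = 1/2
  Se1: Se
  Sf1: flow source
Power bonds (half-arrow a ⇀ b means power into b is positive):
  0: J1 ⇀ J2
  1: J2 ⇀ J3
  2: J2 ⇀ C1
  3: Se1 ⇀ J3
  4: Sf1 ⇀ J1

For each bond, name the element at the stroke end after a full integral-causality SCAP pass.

#3 →J3  (Se1 fixes effort; stroke away)
#4 →Sf1  (source Sf1 imposes f)
#0 →J1  (1-jn J1 has f-setter on 4)
#1 →J2  (common-f at J2 fixed by 0)
#2 →J2  (J2 flow already set via bond 0)

b0 stroke→J1
b1 stroke→J2
b2 stroke→J2
b3 stroke→J3
b4 stroke→Sf1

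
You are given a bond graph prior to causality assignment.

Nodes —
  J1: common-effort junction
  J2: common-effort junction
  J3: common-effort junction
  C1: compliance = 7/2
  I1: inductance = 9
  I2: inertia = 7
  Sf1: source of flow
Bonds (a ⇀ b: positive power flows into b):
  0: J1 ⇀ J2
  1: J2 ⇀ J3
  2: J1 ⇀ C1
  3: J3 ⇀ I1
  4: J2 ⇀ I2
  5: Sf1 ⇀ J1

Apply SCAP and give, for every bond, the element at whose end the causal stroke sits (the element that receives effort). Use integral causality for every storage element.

β5 |Sf1  (Sf1: flow source, stroke at near end)
β2 |J1  (prefer integral on C1)
β0 |J2  (J1: bond 2 brought effort, rest push out)
β1 |J3  (J2: bond 0 brought effort, rest push out)
β4 |I2  (J2 effort already set via bond 0)
β3 |I1  (0-jn J3 has e-setter on 1)

#0 |J2
#1 |J3
#2 |J1
#3 |I1
#4 |I2
#5 |Sf1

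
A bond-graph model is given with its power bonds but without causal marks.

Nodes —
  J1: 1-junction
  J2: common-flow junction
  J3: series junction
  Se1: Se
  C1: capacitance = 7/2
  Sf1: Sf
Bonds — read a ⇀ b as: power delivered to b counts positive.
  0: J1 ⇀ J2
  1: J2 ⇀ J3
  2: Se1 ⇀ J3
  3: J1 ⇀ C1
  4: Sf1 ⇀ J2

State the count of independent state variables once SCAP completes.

1  (C1 all integral)

b2 stroke at J3  (Se1 fixes effort; stroke away)
b4 stroke at Sf1  (Sf1 (Sf) sets flow on bond)
b0 stroke at J2  (J2: bond 4 brought flow, rest push out)
b1 stroke at J2  (common-f at J2 fixed by 4)
b3 stroke at J1  (J1: bond 0 brought flow, rest push out)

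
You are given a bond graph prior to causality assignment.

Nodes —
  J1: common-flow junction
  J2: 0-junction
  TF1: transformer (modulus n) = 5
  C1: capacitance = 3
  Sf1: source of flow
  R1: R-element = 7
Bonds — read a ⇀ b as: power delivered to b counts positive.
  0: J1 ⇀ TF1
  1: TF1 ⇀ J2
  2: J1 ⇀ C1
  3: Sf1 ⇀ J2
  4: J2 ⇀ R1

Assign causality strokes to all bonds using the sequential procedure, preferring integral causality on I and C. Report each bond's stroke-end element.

#0 |TF1
#1 |J2
#2 |J1
#3 |Sf1
#4 |R1

b3 →Sf1  (Sf1: flow source, stroke at near end)
b2 →J1  (C1 integral (e out))
b0 →TF1  (only one flow-in slot at J1)
b1 →J2  (through TF1, causality passes straight; one stroke at TF1)
b4 →R1  (0-jn J2 has e-setter on 1)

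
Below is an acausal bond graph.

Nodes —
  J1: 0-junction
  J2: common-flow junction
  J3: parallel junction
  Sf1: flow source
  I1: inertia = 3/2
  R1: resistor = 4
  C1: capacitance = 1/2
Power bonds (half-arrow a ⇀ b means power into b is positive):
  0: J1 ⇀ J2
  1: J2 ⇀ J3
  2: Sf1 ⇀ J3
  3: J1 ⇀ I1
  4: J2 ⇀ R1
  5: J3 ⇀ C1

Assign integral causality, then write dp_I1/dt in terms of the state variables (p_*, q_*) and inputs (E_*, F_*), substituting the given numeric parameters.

dp_I1/dt = -8*p_I1/3 + 2*q_C1

bond 2 stroke at Sf1  (source Sf1 imposes f)
bond 3 stroke at I1  (I1: I, integral causality)
bond 0 stroke at J1  (J1: last free bond brings effort in)
bond 1 stroke at J2  (J2 flow already set via bond 0)
bond 4 stroke at J2  (J2: bond 0 brought flow, rest push out)
bond 5 stroke at J3  (closing 0-jn rule on J3)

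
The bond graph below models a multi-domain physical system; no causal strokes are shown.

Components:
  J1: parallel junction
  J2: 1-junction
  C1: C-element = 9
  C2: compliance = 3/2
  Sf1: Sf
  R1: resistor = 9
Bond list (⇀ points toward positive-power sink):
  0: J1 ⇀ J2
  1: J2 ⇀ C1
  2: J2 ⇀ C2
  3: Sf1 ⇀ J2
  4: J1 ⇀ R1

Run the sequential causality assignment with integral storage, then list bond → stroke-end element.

β0 |J2
β1 |J2
β2 |J2
β3 |Sf1
β4 |J1

bond 3 |Sf1  (source Sf1 imposes f)
bond 0 |J2  (J2 flow already set via bond 3)
bond 1 |J2  (J2: bond 3 brought flow, rest push out)
bond 2 |J2  (1-jn J2 has f-setter on 3)
bond 4 |J1  (only one effort-in slot at J1)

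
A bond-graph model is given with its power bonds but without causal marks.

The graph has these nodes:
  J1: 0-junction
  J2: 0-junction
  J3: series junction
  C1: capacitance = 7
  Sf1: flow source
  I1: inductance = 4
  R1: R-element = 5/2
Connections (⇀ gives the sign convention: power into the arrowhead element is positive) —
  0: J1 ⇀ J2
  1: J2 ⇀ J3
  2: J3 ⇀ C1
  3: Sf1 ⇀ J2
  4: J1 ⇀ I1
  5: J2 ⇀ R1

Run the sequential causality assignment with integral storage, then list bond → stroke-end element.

b0 →J1
b1 →J2
b2 →J3
b3 →Sf1
b4 →I1
b5 →R1

β3 stroke at Sf1  (Sf1 fixes flow; stroke at Sf1)
β2 stroke at J3  (prefer integral on C1)
β1 stroke at J2  (closing 1-jn rule on J3)
β0 stroke at J1  (J2 effort already set via bond 1)
β5 stroke at R1  (common-e at J2 fixed by 1)
β4 stroke at I1  (common-e at J1 fixed by 0)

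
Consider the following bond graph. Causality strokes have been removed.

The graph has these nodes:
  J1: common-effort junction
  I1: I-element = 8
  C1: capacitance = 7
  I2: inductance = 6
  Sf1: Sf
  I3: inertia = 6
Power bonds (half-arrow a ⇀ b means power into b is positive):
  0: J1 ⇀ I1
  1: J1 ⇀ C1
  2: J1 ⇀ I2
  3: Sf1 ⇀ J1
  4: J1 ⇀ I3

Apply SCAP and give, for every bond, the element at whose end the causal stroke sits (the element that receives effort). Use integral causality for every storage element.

β0 stroke→I1
β1 stroke→J1
β2 stroke→I2
β3 stroke→Sf1
β4 stroke→I3

bond 3 |Sf1  (Sf1 (Sf) sets flow on bond)
bond 0 |I1  (prefer integral on I1)
bond 1 |J1  (prefer integral on C1)
bond 2 |I2  (J1 effort already set via bond 1)
bond 4 |I3  (J1 effort already set via bond 1)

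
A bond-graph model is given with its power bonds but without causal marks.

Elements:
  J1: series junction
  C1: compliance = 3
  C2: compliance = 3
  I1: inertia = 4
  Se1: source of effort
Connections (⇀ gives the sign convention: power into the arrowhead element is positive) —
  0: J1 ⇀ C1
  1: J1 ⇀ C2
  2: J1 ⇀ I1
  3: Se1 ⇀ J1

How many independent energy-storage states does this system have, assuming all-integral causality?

3  (C1, C2, I1 all integral)

b3 stroke at J1  (Se1 (Se) sets effort on bond)
b0 stroke at J1  (C1 outputs effort q/C1)
b1 stroke at J1  (C2: C, integral causality)
b2 stroke at I1  (closing 1-jn rule on J1)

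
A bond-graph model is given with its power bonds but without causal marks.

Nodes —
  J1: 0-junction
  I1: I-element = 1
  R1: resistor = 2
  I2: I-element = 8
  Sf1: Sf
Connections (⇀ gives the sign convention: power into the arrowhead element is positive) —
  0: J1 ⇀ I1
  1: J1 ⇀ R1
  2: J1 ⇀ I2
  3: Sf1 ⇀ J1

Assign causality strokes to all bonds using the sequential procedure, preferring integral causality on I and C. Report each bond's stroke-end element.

β0 stroke→I1
β1 stroke→J1
β2 stroke→I2
β3 stroke→Sf1

b3 |Sf1  (Sf1 fixes flow; stroke at Sf1)
b0 |I1  (prefer integral on I1)
b2 |I2  (I2 integral (f out))
b1 |J1  (only one effort-in slot at J1)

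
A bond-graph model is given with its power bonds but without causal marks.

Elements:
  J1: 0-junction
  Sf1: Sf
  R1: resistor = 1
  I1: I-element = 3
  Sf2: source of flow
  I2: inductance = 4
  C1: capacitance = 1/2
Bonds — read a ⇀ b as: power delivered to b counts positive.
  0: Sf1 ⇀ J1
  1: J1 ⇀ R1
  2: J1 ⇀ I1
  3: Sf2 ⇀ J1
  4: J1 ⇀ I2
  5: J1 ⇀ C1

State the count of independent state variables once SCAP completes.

β0 |Sf1  (source Sf1 imposes f)
β3 |Sf2  (source Sf2 imposes f)
β2 |I1  (I1 outputs flow p/I1)
β4 |I2  (prefer integral on I2)
β5 |J1  (C1 integral (e out))
β1 |R1  (0-jn J1 has e-setter on 5)

3  (C1, I1, I2 all integral)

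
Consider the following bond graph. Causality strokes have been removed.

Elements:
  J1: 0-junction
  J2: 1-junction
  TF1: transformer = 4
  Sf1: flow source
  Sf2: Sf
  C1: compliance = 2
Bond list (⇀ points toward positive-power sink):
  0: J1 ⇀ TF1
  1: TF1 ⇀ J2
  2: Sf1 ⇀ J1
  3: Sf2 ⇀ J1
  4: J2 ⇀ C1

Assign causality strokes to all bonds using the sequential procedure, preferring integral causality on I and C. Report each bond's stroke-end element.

#0 →J1
#1 →TF1
#2 →Sf1
#3 →Sf2
#4 →J2

bond 2 stroke at Sf1  (Sf1 (Sf) sets flow on bond)
bond 3 stroke at Sf2  (Sf2: flow source, stroke at near end)
bond 0 stroke at J1  (J1 needs exactly one e-in)
bond 1 stroke at TF1  (TF1: transformer flips bond 0)
bond 4 stroke at J2  (J2: bond 1 brought flow, rest push out)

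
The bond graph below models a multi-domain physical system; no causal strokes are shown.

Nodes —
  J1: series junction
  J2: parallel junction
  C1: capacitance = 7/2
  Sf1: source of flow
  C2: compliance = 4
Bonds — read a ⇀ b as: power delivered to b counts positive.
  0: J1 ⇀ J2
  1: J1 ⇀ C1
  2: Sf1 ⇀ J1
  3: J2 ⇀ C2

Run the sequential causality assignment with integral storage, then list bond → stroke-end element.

bond 2 →Sf1  (source Sf1 imposes f)
bond 0 →J1  (J1: bond 2 brought flow, rest push out)
bond 1 →J1  (1-jn J1 has f-setter on 2)
bond 3 →J2  (J2: last free bond brings effort in)

β0 stroke→J1
β1 stroke→J1
β2 stroke→Sf1
β3 stroke→J2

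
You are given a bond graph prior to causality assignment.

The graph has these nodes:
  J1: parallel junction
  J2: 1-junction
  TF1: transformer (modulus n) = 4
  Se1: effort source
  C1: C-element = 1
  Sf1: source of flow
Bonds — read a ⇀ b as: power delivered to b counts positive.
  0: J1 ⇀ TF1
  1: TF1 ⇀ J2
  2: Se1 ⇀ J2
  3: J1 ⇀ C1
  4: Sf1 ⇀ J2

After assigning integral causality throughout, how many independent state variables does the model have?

1  (C1 all integral)

β2 stroke at J2  (Se1 fixes effort; stroke away)
β4 stroke at Sf1  (Sf1 fixes flow; stroke at Sf1)
β1 stroke at J2  (J2 flow already set via bond 4)
β0 stroke at TF1  (TF TF1: opposite of bond 1)
β3 stroke at J1  (J1: last free bond brings effort in)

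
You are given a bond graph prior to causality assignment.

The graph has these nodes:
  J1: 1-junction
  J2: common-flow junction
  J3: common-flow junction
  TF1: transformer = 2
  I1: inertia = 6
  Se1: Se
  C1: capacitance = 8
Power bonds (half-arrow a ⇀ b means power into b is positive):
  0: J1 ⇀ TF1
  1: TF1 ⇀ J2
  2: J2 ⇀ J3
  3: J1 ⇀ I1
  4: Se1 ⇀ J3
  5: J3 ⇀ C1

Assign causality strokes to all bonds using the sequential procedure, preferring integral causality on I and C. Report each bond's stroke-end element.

#0 stroke→J1
#1 stroke→TF1
#2 stroke→J2
#3 stroke→I1
#4 stroke→J3
#5 stroke→J3

#4 →J3  (Se1 (Se) sets effort on bond)
#3 →I1  (I1 integral (f out))
#0 →J1  (common-f at J1 fixed by 3)
#1 →TF1  (TF1 one-in-one-out from 0)
#2 →J2  (1-jn J2 has f-setter on 1)
#5 →J3  (1-jn J3 has f-setter on 2)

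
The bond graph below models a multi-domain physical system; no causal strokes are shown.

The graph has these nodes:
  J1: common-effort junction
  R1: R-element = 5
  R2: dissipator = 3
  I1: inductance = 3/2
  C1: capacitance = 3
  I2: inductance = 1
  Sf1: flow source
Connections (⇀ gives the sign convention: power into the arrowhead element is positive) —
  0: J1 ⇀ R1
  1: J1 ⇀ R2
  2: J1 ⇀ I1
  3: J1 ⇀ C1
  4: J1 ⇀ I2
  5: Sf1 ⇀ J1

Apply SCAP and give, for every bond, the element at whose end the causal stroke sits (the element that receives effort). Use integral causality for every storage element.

bond 5 stroke→Sf1  (Sf1 (Sf) sets flow on bond)
bond 2 stroke→I1  (I1: I, integral causality)
bond 3 stroke→J1  (C1 outputs effort q/C1)
bond 0 stroke→R1  (J1 effort already set via bond 3)
bond 1 stroke→R2  (0-jn J1 has e-setter on 3)
bond 4 stroke→I2  (common-e at J1 fixed by 3)

bond 0 stroke at R1
bond 1 stroke at R2
bond 2 stroke at I1
bond 3 stroke at J1
bond 4 stroke at I2
bond 5 stroke at Sf1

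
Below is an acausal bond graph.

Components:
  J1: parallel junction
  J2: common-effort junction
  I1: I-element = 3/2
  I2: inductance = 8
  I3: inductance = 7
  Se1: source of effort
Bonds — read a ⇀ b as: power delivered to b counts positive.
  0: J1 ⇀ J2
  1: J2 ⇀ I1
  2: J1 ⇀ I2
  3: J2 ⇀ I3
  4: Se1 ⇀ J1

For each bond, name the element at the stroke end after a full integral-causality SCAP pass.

b4 stroke→J1  (Se1: effort source, stroke at far end)
b0 stroke→J2  (common-e at J1 fixed by 4)
b2 stroke→I2  (J1: bond 4 brought effort, rest push out)
b1 stroke→I1  (common-e at J2 fixed by 0)
b3 stroke→I3  (0-jn J2 has e-setter on 0)

β0 stroke at J2
β1 stroke at I1
β2 stroke at I2
β3 stroke at I3
β4 stroke at J1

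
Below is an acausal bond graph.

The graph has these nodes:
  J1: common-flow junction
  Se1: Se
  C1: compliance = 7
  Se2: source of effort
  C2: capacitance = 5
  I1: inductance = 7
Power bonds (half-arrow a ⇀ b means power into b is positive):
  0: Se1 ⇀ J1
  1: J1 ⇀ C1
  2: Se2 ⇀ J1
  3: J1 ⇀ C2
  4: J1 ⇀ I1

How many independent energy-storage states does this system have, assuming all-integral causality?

3  (C1, C2, I1 all integral)

β0 |J1  (source Se1 imposes e)
β2 |J1  (Se2: effort source, stroke at far end)
β1 |J1  (C1 integral (e out))
β3 |J1  (C2 outputs effort q/C2)
β4 |I1  (only one flow-in slot at J1)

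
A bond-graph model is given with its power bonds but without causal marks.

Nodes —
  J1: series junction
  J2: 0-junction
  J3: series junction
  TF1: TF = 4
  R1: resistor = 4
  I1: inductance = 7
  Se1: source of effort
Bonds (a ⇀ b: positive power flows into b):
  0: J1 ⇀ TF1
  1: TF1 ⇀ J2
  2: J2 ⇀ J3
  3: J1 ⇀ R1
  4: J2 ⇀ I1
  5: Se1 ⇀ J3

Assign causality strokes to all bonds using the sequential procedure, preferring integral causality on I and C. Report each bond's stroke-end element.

#5 →J3  (Se1: effort source, stroke at far end)
#2 →J2  (closing 1-jn rule on J3)
#1 →TF1  (0-jn J2 has e-setter on 2)
#4 →I1  (common-e at J2 fixed by 2)
#0 →J1  (TF1 one-in-one-out from 1)
#3 →R1  (only one flow-in slot at J1)

#0 stroke at J1
#1 stroke at TF1
#2 stroke at J2
#3 stroke at R1
#4 stroke at I1
#5 stroke at J3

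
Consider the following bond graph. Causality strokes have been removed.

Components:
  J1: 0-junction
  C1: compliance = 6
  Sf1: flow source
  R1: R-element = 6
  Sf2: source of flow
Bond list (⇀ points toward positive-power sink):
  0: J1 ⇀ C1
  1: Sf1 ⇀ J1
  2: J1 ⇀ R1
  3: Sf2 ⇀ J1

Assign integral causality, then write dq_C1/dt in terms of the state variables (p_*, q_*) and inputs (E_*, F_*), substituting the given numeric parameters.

#1 stroke at Sf1  (source Sf1 imposes f)
#3 stroke at Sf2  (Sf2 (Sf) sets flow on bond)
#0 stroke at J1  (prefer integral on C1)
#2 stroke at R1  (common-e at J1 fixed by 0)

dq_C1/dt = F_Sf1 + F_Sf2 - q_C1/36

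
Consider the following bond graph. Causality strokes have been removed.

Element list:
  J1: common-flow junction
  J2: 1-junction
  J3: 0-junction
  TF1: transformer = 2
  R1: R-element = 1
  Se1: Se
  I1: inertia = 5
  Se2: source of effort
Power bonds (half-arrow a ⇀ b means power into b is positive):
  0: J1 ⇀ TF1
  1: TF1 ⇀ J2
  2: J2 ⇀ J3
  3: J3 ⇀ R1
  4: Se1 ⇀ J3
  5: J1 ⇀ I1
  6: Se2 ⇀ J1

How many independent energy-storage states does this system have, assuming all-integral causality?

bond 4 stroke at J3  (source Se1 imposes e)
bond 6 stroke at J1  (source Se2 imposes e)
bond 2 stroke at J2  (0-jn J3 has e-setter on 4)
bond 3 stroke at R1  (J3 effort already set via bond 4)
bond 1 stroke at TF1  (closing 1-jn rule on J2)
bond 0 stroke at J1  (TF1 one-in-one-out from 1)
bond 5 stroke at I1  (J1: last free bond brings flow in)

1  (I1 all integral)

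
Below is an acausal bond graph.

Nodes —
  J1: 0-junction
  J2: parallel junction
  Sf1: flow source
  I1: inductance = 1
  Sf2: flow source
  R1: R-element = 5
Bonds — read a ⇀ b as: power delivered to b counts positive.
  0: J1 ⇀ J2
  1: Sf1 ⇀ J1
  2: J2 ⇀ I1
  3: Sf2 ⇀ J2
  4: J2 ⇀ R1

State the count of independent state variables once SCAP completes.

1  (I1 all integral)

b1 stroke at Sf1  (source Sf1 imposes f)
b3 stroke at Sf2  (Sf2 (Sf) sets flow on bond)
b0 stroke at J1  (J1 needs exactly one e-in)
b2 stroke at I1  (I1 integral (f out))
b4 stroke at J2  (only one effort-in slot at J2)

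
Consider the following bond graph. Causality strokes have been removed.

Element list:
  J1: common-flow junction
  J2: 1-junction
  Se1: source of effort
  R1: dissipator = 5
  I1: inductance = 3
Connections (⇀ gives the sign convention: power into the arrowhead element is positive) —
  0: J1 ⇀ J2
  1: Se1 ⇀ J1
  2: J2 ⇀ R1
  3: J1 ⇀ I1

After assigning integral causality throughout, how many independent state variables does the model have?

bond 1 →J1  (Se1 (Se) sets effort on bond)
bond 3 →I1  (I1: I, integral causality)
bond 0 →J1  (J1 flow already set via bond 3)
bond 2 →J2  (common-f at J2 fixed by 0)

1  (I1 all integral)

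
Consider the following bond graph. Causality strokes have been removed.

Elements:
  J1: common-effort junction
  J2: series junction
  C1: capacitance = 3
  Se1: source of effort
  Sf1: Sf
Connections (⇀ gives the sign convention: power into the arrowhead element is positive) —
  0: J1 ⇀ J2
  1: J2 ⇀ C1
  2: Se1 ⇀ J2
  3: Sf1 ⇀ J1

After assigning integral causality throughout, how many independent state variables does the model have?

#2 →J2  (source Se1 imposes e)
#3 →Sf1  (Sf1 fixes flow; stroke at Sf1)
#0 →J1  (only one effort-in slot at J1)
#1 →J2  (common-f at J2 fixed by 0)

1  (C1 all integral)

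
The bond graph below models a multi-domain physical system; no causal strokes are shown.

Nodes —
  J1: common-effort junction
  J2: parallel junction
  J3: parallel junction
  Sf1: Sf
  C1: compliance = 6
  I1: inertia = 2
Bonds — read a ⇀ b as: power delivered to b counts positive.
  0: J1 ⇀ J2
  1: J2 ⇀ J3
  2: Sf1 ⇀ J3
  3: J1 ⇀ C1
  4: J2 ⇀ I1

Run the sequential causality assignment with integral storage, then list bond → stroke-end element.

#2 |Sf1  (Sf1 fixes flow; stroke at Sf1)
#1 |J3  (J3: last free bond brings effort in)
#3 |J1  (C1 outputs effort q/C1)
#0 |J2  (J1 effort already set via bond 3)
#4 |I1  (common-e at J2 fixed by 0)

bond 0 stroke at J2
bond 1 stroke at J3
bond 2 stroke at Sf1
bond 3 stroke at J1
bond 4 stroke at I1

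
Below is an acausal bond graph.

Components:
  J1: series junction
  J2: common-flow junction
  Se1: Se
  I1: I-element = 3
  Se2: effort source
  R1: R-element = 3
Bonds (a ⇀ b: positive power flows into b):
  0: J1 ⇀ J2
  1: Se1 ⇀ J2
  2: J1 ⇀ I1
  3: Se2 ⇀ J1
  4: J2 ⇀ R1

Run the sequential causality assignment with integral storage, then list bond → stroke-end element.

b1 →J2  (Se1 (Se) sets effort on bond)
b3 →J1  (source Se2 imposes e)
b2 →I1  (I1: I, integral causality)
b0 →J1  (J1: bond 2 brought flow, rest push out)
b4 →J2  (1-jn J2 has f-setter on 0)

bond 0 |J1
bond 1 |J2
bond 2 |I1
bond 3 |J1
bond 4 |J2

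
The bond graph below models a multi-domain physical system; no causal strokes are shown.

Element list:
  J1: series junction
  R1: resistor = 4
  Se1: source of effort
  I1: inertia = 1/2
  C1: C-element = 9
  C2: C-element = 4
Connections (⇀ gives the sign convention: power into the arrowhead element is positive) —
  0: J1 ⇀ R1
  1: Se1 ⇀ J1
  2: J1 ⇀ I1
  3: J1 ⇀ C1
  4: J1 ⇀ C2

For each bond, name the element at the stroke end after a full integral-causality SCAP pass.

bond 1 stroke at J1  (source Se1 imposes e)
bond 2 stroke at I1  (prefer integral on I1)
bond 0 stroke at J1  (common-f at J1 fixed by 2)
bond 3 stroke at J1  (common-f at J1 fixed by 2)
bond 4 stroke at J1  (J1 flow already set via bond 2)

bond 0 |J1
bond 1 |J1
bond 2 |I1
bond 3 |J1
bond 4 |J1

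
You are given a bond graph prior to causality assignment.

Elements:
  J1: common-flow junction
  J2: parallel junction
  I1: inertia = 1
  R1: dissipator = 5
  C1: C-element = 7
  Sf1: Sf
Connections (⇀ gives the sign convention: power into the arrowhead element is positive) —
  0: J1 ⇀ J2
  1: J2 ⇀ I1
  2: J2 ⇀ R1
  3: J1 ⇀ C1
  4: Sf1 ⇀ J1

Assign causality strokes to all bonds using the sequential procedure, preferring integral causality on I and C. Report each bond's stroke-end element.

β4 stroke→Sf1  (Sf1 fixes flow; stroke at Sf1)
β0 stroke→J1  (J1 flow already set via bond 4)
β3 stroke→J1  (common-f at J1 fixed by 4)
β1 stroke→I1  (I1 outputs flow p/I1)
β2 stroke→J2  (only one effort-in slot at J2)

bond 0 stroke→J1
bond 1 stroke→I1
bond 2 stroke→J2
bond 3 stroke→J1
bond 4 stroke→Sf1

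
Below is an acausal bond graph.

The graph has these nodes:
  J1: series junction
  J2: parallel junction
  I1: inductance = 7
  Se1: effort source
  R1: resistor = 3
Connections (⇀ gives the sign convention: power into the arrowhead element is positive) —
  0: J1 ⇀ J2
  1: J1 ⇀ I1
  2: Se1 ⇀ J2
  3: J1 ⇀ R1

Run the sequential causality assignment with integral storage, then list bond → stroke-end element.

b2 →J2  (Se1 (Se) sets effort on bond)
b0 →J1  (J2: bond 2 brought effort, rest push out)
b1 →I1  (prefer integral on I1)
b3 →J1  (common-f at J1 fixed by 1)

#0 |J1
#1 |I1
#2 |J2
#3 |J1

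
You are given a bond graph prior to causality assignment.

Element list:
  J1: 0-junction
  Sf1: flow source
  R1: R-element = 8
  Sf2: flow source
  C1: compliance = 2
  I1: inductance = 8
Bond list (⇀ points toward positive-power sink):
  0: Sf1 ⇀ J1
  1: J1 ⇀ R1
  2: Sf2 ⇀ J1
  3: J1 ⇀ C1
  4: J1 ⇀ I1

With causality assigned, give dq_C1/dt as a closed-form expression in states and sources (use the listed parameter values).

#0 stroke at Sf1  (Sf1 fixes flow; stroke at Sf1)
#2 stroke at Sf2  (Sf2 fixes flow; stroke at Sf2)
#3 stroke at J1  (prefer integral on C1)
#1 stroke at R1  (common-e at J1 fixed by 3)
#4 stroke at I1  (J1 effort already set via bond 3)

dq_C1/dt = F_Sf1 + F_Sf2 - p_I1/8 - q_C1/16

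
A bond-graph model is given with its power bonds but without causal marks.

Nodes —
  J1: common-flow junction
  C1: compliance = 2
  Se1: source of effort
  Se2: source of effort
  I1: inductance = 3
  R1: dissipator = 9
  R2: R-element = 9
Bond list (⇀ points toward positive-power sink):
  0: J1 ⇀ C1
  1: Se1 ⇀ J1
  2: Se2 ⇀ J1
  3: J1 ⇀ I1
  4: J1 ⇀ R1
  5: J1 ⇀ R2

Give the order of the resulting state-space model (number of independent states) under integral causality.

2  (C1, I1 all integral)

b1 →J1  (Se1: effort source, stroke at far end)
b2 →J1  (Se2: effort source, stroke at far end)
b0 →J1  (prefer integral on C1)
b3 →I1  (I1 outputs flow p/I1)
b4 →J1  (J1: bond 3 brought flow, rest push out)
b5 →J1  (J1: bond 3 brought flow, rest push out)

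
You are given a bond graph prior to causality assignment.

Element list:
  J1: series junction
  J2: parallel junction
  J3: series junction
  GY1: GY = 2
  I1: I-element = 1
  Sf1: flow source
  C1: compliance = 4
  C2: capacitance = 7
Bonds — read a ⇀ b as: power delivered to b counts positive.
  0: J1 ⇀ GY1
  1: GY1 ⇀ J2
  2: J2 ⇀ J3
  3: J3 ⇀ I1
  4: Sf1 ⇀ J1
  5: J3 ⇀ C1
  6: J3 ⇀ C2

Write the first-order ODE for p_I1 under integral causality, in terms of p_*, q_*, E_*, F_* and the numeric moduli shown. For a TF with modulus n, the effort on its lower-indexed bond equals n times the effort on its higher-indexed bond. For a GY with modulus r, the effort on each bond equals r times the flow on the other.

dp_I1/dt = 2*F_Sf1 - q_C1/4 - q_C2/7

b4 →Sf1  (Sf1: flow source, stroke at near end)
b0 →J1  (J1: bond 4 brought flow, rest push out)
b1 →J2  (through GY1, causality inverts; strokes same side of GY1)
b2 →J3  (0-jn J2 has e-setter on 1)
b3 →I1  (I1: I, integral causality)
b5 →J3  (J3: bond 3 brought flow, rest push out)
b6 →J3  (common-f at J3 fixed by 3)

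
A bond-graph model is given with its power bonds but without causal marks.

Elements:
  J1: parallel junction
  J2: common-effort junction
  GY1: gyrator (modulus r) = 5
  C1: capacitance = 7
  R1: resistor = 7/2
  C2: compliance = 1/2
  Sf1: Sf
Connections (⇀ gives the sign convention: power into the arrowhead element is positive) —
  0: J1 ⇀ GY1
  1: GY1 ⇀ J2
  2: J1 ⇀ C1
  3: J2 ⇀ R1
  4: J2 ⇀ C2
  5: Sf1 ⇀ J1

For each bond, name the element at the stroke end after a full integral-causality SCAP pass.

#5 stroke→Sf1  (Sf1: flow source, stroke at near end)
#2 stroke→J1  (C1: C, integral causality)
#0 stroke→GY1  (0-jn J1 has e-setter on 2)
#1 stroke→GY1  (GY1: gyrator matches bond 0)
#4 stroke→J2  (C2: C, integral causality)
#3 stroke→R1  (0-jn J2 has e-setter on 4)

β0 stroke at GY1
β1 stroke at GY1
β2 stroke at J1
β3 stroke at R1
β4 stroke at J2
β5 stroke at Sf1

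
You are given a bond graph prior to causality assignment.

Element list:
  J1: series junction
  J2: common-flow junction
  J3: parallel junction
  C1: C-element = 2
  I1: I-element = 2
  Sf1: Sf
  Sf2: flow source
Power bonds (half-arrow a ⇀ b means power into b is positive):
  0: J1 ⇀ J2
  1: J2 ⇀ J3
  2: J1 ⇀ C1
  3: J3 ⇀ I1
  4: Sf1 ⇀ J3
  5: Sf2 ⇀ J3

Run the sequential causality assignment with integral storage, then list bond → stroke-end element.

β4 stroke at Sf1  (Sf1 (Sf) sets flow on bond)
β5 stroke at Sf2  (Sf2 (Sf) sets flow on bond)
β2 stroke at J1  (C1: C, integral causality)
β0 stroke at J2  (only one flow-in slot at J1)
β1 stroke at J3  (J2 needs exactly one f-in)
β3 stroke at I1  (0-jn J3 has e-setter on 1)

b0 |J2
b1 |J3
b2 |J1
b3 |I1
b4 |Sf1
b5 |Sf2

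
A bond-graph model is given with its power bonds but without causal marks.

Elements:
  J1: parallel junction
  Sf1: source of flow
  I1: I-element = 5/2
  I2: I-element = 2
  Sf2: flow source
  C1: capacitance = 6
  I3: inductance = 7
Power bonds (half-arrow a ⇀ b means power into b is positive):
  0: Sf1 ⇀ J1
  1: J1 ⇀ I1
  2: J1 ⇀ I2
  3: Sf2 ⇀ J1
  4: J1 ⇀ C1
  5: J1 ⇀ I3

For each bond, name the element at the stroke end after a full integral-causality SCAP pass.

b0 |Sf1
b1 |I1
b2 |I2
b3 |Sf2
b4 |J1
b5 |I3

#0 →Sf1  (Sf1 (Sf) sets flow on bond)
#3 →Sf2  (source Sf2 imposes f)
#1 →I1  (prefer integral on I1)
#2 →I2  (I2 outputs flow p/I2)
#4 →J1  (prefer integral on C1)
#5 →I3  (J1: bond 4 brought effort, rest push out)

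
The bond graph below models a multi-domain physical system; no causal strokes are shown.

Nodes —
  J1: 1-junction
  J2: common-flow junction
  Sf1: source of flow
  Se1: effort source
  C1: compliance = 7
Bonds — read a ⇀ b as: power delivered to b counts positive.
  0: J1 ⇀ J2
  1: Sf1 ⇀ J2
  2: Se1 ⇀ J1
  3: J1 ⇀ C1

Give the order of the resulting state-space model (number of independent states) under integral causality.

#1 |Sf1  (Sf1 fixes flow; stroke at Sf1)
#2 |J1  (source Se1 imposes e)
#0 |J2  (common-f at J2 fixed by 1)
#3 |J1  (J1: bond 0 brought flow, rest push out)

1  (C1 all integral)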